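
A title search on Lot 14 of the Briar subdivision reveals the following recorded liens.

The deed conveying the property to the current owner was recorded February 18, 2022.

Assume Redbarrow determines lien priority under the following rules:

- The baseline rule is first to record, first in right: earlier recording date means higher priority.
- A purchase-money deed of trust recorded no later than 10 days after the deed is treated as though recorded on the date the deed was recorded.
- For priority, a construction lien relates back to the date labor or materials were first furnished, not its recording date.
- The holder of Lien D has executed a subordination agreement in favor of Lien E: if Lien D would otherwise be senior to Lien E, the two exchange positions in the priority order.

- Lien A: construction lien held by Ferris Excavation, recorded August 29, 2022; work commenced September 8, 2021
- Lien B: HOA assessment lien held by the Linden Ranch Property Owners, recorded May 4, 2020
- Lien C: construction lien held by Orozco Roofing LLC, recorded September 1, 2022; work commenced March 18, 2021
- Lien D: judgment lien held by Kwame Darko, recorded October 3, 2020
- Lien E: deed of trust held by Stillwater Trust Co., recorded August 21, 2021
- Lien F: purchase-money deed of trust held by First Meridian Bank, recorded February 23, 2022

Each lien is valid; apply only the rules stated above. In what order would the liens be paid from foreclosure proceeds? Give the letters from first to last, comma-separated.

B, E, C, D, A, F

Effective dates after the stated exceptions: A's effective date is September 8, 2021, when work began; C relates back to March 18, 2021 (work commenced); F relates back to the deed date February 18, 2022.
By effective date: B (May 4, 2020), D (October 3, 2020), C (March 18, 2021), E (August 21, 2021), A (September 8, 2021), F (February 18, 2022).
The subordination applies — D was senior to E — so D and E swap.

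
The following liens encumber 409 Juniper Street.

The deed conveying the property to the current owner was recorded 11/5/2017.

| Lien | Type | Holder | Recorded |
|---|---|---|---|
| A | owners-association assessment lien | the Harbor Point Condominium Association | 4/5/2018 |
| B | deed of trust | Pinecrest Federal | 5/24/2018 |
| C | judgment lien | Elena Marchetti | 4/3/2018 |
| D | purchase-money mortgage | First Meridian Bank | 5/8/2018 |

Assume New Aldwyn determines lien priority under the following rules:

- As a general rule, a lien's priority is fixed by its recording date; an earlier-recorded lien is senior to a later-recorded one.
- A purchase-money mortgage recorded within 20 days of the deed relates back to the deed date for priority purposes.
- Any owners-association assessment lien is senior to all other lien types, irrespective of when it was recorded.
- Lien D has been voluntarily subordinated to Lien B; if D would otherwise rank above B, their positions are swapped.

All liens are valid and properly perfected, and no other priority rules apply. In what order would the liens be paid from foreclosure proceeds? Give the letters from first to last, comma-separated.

Effective dates after the stated exceptions: D was recorded 184 days after the deed — beyond 20 days — so no relation-back applies.
As an owners-association assessment lien, A is senior to every other lien.
Remaining liens by effective date: C (4/3/2018), D (5/8/2018), B (5/24/2018).
D would otherwise be senior to B, so under the subordination agreement D and B exchange positions.

A, C, B, D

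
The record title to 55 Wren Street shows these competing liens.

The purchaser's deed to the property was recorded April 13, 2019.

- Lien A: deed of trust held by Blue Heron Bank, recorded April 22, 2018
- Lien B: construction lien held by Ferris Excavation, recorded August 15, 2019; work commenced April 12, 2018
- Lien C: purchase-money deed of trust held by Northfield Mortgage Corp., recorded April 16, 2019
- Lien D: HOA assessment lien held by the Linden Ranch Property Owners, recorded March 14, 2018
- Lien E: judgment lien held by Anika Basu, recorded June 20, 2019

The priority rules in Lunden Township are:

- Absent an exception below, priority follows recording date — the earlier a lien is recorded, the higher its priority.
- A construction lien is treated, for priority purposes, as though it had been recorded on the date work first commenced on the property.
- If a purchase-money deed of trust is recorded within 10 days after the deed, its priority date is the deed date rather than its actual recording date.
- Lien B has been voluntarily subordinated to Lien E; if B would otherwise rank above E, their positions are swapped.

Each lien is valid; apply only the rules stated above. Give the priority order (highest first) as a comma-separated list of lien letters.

Adjusting effective dates: B relates back to April 12, 2018 (work commenced); C's effective date is the deed date, April 13, 2019.
By effective date: D (March 14, 2018), B (April 12, 2018), A (April 22, 2018), C (April 13, 2019), E (June 20, 2019).
Because B would otherwise rank above E, the subordination swaps them.

D, E, A, C, B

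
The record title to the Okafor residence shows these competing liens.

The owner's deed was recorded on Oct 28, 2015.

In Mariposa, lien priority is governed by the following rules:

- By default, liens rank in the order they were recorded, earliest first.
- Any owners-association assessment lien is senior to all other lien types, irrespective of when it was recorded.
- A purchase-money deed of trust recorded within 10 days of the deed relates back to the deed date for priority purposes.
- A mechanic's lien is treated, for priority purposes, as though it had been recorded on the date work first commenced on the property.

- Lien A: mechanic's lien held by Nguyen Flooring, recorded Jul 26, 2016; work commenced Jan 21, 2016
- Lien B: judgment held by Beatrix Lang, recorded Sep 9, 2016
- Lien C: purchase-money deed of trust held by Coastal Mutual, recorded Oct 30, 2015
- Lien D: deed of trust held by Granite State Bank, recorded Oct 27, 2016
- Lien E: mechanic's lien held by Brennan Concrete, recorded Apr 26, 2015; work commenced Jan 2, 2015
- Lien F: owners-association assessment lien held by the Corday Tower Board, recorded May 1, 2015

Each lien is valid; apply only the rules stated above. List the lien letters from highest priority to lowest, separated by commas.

Effective dates: A is treated as recorded Jan 21, 2016, the work-commencement date; C's effective date is the deed date, Oct 28, 2015; E's effective date is Jan 2, 2015, when work began.
F is an owners-association assessment lien and takes priority over every other lien.
Ordering the rest by effective date: E (Jan 2, 2015), C (Oct 28, 2015), A (Jan 21, 2016), B (Sep 9, 2016), D (Oct 27, 2016).

F, E, C, A, B, D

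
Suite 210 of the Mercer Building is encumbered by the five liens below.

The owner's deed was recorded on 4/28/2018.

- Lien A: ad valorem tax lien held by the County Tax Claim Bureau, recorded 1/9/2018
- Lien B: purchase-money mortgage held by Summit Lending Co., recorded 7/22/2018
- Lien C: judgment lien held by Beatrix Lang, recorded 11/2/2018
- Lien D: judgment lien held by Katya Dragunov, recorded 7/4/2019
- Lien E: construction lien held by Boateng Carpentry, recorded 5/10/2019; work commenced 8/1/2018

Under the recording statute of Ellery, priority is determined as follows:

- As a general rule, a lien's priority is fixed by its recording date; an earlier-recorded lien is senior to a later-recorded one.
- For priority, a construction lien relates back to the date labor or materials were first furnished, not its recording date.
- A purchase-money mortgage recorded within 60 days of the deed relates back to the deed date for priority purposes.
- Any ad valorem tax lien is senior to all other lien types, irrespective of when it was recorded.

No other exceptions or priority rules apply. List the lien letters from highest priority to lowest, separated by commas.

A, B, E, C, D

Adjusting effective dates: B missed the 60-day window (85 days after the deed), so its recording date stands; E's effective date is 8/1/2018, when work began.
A, as an ad valorem tax lien, has superpriority and ranks first.
Remaining liens by effective date: B (7/22/2018), E (8/1/2018), C (11/2/2018), D (7/4/2019).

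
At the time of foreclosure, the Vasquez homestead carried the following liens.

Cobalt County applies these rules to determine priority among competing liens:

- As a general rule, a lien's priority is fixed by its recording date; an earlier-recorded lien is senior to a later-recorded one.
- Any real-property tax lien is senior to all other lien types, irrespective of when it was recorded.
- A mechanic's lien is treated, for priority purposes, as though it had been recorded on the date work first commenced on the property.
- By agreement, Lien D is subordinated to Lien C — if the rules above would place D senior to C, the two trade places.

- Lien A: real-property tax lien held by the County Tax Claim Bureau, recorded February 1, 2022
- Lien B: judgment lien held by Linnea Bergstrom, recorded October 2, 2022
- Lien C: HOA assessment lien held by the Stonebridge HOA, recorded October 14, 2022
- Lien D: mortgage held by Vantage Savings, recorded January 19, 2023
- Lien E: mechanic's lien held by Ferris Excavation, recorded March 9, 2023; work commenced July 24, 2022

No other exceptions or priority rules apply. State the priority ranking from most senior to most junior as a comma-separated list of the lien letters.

A, E, B, C, D

Effective dates after the stated exceptions: E's effective date is July 24, 2022, when work began.
A is a real-property tax lien, so it outranks all other liens regardless of date.
The other liens, earliest effective date first: E (July 24, 2022), B (October 2, 2022), C (October 14, 2022), D (January 19, 2023).
D already ranks below C; the subordination has no effect.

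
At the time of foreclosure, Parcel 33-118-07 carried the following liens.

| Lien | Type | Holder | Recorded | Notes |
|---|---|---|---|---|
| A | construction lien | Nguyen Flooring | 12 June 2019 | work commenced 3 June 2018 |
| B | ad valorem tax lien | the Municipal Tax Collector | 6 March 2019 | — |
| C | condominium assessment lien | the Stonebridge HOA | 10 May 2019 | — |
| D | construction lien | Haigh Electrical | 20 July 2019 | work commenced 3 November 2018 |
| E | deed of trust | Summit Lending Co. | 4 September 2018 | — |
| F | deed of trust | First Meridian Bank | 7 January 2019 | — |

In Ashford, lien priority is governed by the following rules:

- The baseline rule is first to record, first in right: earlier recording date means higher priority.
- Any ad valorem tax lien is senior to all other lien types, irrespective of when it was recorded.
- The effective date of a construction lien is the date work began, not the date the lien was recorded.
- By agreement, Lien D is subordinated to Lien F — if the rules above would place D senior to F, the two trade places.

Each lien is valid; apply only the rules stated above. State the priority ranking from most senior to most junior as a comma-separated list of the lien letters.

B, A, E, F, D, C

First, effective dates: A is treated as recorded 3 June 2018, the work-commencement date; D is treated as recorded 3 November 2018, the work-commencement date.
B is an ad valorem tax lien and takes priority over every other lien.
Remaining liens by effective date: A (3 June 2018), E (4 September 2018), D (3 November 2018), F (7 January 2019), C (10 May 2019).
D would otherwise be senior to F, so under the subordination agreement D and F exchange positions.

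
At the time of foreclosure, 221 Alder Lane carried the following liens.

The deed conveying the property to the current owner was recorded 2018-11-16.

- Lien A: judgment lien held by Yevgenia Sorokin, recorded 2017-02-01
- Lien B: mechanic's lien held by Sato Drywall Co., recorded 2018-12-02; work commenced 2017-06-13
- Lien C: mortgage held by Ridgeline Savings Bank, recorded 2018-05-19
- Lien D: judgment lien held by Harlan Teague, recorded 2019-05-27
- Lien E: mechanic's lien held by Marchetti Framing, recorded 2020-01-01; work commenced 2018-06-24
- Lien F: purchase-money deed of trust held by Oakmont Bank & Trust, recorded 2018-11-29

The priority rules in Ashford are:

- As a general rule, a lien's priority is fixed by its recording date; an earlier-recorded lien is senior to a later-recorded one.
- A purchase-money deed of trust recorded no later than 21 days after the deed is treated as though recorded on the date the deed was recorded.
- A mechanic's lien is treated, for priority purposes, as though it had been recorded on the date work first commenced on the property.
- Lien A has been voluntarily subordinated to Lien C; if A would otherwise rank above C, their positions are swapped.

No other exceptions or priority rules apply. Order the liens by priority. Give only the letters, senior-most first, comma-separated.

C, B, A, E, F, D

Adjusting effective dates: B's effective date is 2017-06-13, when work began; E relates back to 2018-06-24 (work commenced); F's effective date is the deed date, 2018-11-16.
Sorted by effective date: A (2017-02-01), B (2017-06-13), C (2018-05-19), E (2018-06-24), F (2018-11-16), D (2019-05-27).
A is senior to C before the subordination, so the two trade places.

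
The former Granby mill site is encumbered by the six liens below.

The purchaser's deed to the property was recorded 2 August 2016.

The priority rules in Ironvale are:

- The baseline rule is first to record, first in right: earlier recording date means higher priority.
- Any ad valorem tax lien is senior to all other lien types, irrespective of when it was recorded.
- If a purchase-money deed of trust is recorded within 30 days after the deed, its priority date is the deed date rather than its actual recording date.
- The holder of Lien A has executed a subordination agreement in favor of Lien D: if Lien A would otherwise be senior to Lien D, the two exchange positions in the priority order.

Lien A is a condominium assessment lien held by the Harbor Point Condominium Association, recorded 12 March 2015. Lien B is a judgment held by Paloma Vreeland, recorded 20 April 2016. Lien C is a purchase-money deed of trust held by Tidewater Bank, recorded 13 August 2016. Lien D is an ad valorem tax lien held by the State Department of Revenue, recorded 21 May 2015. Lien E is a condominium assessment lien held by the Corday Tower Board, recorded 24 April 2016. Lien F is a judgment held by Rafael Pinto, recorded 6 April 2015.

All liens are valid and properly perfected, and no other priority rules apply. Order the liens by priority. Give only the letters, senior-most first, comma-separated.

D, A, F, B, E, C

Adjusting effective dates: C's effective date is the deed date, 2 August 2016.
As an ad valorem tax lien, D is senior to every other lien.
Among the remaining liens, by effective date: A (12 March 2015), F (6 April 2015), B (20 April 2016), E (24 April 2016), C (2 August 2016).
A is already junior to D, so the subordination agreement changes nothing.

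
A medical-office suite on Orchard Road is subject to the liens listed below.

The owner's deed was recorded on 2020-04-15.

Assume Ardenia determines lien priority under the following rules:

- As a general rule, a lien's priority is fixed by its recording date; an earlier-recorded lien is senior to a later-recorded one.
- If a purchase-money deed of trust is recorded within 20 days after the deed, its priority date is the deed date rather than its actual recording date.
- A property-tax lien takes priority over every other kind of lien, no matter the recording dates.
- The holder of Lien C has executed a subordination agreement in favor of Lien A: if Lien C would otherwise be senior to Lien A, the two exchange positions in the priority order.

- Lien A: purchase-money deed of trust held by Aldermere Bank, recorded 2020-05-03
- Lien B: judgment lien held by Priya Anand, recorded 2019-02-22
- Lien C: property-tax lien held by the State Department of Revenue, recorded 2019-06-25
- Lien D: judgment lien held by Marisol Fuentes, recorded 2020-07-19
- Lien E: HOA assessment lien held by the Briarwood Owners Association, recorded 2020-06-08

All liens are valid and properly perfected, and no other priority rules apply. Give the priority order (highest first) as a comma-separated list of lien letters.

A, B, C, E, D

Effective dates: A was recorded within the 20-day window, so its effective date is the deed date 2020-04-15.
C, as a property-tax lien, has superpriority and ranks first.
Among the remaining liens, by effective date: B (2019-02-22), A (2020-04-15), E (2020-06-08), D (2020-07-19).
C would otherwise be senior to A, so under the subordination agreement C and A exchange positions.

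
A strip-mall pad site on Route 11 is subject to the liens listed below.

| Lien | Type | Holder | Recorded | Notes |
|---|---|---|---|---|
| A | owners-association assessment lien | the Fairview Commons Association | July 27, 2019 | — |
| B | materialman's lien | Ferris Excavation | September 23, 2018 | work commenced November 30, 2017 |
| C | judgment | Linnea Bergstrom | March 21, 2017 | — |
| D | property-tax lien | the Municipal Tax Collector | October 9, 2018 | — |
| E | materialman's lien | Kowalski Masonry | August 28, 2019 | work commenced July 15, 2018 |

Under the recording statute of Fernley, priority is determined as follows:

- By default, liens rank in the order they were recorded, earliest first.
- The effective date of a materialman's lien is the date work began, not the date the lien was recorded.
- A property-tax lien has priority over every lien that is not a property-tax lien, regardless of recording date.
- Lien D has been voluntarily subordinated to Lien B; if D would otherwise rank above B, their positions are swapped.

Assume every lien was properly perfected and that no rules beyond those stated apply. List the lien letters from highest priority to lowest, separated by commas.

B, C, D, E, A

Effective dates: B's effective date is November 30, 2017, when work began; E is treated as recorded July 15, 2018, the work-commencement date.
As a property-tax lien, D is senior to every other lien.
Ordering the rest by effective date: C (March 21, 2017), B (November 30, 2017), E (July 15, 2018), A (July 27, 2019).
The subordination applies — D was senior to B — so D and B swap.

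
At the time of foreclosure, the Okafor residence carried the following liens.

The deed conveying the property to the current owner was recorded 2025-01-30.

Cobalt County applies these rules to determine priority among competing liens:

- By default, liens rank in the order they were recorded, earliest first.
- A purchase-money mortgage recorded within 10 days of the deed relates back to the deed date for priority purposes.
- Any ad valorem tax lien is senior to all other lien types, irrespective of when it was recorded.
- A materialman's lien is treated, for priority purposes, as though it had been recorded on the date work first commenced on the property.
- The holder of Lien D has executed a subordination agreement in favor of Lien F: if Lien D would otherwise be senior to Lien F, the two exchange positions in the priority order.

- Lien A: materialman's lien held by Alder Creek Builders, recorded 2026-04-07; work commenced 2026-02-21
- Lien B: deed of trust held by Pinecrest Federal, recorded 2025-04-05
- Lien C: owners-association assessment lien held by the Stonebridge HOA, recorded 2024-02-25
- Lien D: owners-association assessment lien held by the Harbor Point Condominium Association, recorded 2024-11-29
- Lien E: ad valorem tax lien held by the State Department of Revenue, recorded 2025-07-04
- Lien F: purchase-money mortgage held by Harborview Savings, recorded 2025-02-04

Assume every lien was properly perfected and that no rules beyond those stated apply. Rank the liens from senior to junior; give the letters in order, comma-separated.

Effective dates: A's effective date is 2026-02-21, when work began; F relates back to the deed date 2025-01-30.
E is an ad valorem tax lien and takes priority over every other lien.
Ordering the rest by effective date: C (2024-02-25), D (2024-11-29), F (2025-01-30), B (2025-04-05), A (2026-02-21).
D is senior to F before the subordination, so the two trade places.

E, C, F, D, B, A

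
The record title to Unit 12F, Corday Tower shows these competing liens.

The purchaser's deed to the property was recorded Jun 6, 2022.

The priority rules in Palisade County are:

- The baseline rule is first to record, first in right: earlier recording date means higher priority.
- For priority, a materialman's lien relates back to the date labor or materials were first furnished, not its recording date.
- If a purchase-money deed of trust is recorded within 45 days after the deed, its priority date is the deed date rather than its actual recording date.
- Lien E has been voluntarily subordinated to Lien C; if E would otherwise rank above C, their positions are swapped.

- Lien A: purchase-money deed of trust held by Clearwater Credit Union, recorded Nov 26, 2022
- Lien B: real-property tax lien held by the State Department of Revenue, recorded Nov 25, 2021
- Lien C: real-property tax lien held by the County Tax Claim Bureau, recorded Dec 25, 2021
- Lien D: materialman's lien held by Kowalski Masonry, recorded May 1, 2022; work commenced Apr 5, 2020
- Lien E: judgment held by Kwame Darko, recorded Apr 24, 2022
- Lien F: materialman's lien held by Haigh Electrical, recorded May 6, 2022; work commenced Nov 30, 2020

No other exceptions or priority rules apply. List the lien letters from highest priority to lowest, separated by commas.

Effective dates: A missed the 45-day window (173 days after the deed), so its recording date stands; D relates back to Apr 5, 2020 (work commenced); F's effective date is Nov 30, 2020, when work began.
Sorted by effective date: D (Apr 5, 2020), F (Nov 30, 2020), B (Nov 25, 2021), C (Dec 25, 2021), E (Apr 24, 2022), A (Nov 26, 2022).
E is already junior to C, so the subordination agreement changes nothing.

D, F, B, C, E, A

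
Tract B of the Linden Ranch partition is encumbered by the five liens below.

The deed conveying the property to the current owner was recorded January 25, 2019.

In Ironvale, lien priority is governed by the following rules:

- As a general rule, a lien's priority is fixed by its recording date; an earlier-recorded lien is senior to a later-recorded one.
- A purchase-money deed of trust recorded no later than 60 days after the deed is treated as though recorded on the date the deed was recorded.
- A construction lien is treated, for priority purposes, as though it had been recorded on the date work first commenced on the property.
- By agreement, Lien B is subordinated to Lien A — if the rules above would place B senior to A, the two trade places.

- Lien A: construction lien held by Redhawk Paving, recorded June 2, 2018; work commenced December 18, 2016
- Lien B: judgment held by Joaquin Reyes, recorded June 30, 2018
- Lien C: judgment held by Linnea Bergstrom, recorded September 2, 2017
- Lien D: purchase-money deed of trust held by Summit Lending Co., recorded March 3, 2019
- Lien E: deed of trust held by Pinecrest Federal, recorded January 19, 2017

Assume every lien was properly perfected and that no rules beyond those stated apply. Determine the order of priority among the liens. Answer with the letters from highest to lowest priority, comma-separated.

Effective dates: A's effective date is December 18, 2016, when work began; D relates back to the deed date January 25, 2019.
By effective date, earliest first: A (December 18, 2016), E (January 19, 2017), C (September 2, 2017), B (June 30, 2018), D (January 25, 2019).
B is already junior to A, so the subordination agreement changes nothing.

A, E, C, B, D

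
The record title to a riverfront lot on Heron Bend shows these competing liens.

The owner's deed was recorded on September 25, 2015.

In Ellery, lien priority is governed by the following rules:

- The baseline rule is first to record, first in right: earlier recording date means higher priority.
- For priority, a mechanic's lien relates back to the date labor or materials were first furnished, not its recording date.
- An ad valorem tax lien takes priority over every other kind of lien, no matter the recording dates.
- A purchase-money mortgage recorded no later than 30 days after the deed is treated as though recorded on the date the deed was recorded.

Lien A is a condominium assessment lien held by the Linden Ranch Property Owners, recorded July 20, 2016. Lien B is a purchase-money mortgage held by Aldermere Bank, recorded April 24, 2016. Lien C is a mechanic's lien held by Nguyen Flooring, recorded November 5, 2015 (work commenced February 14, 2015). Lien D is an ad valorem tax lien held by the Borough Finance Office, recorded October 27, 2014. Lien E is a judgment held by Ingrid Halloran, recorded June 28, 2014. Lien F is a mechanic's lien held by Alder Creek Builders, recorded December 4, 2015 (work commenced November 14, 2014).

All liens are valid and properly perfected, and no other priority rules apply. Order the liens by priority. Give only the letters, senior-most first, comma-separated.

Effective dates: B was recorded 212 days after the deed, outside the 30-day window, so it keeps its recording date; C is treated as recorded February 14, 2015, the work-commencement date; F's effective date is November 14, 2014, when work began.
D is an ad valorem tax lien, so it outranks all other liens regardless of date.
Ordering the rest by effective date: E (June 28, 2014), F (November 14, 2014), C (February 14, 2015), B (April 24, 2016), A (July 20, 2016).

D, E, F, C, B, A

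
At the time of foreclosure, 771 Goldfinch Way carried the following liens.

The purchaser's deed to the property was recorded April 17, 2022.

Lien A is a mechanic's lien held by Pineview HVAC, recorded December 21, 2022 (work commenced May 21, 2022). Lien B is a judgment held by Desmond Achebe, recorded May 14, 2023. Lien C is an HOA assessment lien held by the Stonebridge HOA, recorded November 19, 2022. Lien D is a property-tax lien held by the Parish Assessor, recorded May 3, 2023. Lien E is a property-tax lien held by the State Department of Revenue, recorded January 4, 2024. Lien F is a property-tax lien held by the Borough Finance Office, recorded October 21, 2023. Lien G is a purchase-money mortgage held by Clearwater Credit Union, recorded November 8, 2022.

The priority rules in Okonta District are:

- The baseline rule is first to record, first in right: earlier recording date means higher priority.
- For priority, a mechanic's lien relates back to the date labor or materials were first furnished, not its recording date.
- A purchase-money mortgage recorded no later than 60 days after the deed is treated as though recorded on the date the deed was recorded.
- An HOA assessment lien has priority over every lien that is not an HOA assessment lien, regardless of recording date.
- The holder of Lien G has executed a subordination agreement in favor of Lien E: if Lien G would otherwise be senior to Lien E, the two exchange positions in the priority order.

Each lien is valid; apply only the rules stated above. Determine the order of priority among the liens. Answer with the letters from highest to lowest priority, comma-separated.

C, A, E, D, B, F, G

Adjusting effective dates: A's effective date is May 21, 2022, when work began; G was recorded 205 days after the deed, outside the 60-day window, so it keeps its recording date.
C, as an HOA assessment lien, has superpriority and ranks first.
Ordering the rest by effective date: A (May 21, 2022), G (November 8, 2022), D (May 3, 2023), B (May 14, 2023), F (October 21, 2023), E (January 4, 2024).
Because G would otherwise rank above E, the subordination swaps them.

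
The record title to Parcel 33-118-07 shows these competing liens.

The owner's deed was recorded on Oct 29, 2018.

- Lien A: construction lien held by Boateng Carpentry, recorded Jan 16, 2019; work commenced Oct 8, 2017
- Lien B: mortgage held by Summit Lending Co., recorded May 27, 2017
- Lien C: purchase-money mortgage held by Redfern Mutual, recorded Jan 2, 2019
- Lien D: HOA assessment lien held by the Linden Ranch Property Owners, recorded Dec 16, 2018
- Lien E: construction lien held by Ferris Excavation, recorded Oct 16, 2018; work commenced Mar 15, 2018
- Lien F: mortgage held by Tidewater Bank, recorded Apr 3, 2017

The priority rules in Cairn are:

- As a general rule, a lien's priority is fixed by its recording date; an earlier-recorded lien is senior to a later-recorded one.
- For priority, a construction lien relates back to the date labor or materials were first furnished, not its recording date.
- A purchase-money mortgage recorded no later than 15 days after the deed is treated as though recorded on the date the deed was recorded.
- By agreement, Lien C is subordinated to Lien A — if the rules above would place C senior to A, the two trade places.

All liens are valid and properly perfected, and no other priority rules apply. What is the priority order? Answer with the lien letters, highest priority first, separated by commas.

F, B, A, E, D, C

Effective dates: A is treated as recorded Oct 8, 2017, the work-commencement date; C was recorded 65 days after the deed — beyond 15 days — so no relation-back applies; E is treated as recorded Mar 15, 2018, the work-commencement date.
Ordering by effective date: F (Apr 3, 2017), B (May 27, 2017), A (Oct 8, 2017), E (Mar 15, 2018), D (Dec 16, 2018), C (Jan 2, 2019).
Since C is not senior to A, the subordination leaves the order unchanged.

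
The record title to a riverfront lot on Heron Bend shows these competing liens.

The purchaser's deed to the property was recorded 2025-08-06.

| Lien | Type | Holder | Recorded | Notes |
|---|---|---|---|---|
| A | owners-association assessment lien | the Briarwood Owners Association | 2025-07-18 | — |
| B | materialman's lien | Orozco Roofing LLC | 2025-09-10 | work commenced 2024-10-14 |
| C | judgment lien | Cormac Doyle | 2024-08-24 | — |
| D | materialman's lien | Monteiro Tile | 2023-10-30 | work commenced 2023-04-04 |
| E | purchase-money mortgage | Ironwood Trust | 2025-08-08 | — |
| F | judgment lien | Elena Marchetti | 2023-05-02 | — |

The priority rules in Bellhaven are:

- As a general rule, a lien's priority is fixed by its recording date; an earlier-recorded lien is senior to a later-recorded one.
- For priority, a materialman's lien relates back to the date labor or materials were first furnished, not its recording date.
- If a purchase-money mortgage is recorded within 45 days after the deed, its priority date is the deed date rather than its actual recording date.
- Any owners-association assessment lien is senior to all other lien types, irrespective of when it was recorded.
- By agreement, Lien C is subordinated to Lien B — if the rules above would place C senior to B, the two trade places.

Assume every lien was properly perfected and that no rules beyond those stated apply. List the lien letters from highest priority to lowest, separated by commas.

A, D, F, B, C, E

Adjusting effective dates: B is treated as recorded 2024-10-14, the work-commencement date; D relates back to 2023-04-04 (work commenced); E's effective date is the deed date, 2025-08-06.
A, as an owners-association assessment lien, has superpriority and ranks first.
Ordering the rest by effective date: D (2023-04-04), F (2023-05-02), C (2024-08-24), B (2024-10-14), E (2025-08-06).
The subordination applies — C was senior to B — so C and B swap.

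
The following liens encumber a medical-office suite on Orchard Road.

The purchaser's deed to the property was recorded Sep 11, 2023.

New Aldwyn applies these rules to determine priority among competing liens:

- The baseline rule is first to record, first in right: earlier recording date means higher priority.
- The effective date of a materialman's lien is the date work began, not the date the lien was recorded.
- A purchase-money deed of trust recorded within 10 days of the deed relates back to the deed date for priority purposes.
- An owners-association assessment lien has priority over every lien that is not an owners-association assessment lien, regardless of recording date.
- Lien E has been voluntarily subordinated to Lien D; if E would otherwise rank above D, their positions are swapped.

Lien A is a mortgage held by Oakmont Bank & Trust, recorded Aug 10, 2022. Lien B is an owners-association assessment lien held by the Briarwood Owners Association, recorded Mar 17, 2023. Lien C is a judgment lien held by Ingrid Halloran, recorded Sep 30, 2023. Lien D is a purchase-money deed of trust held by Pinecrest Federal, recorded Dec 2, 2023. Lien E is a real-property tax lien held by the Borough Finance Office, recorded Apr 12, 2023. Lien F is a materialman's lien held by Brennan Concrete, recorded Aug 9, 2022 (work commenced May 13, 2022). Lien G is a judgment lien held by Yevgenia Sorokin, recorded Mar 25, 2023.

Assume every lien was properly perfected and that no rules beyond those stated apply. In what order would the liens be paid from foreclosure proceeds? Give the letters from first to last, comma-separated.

Effective dates after the stated exceptions: D was recorded 82 days after the deed, outside the 10-day window, so it keeps its recording date; F is treated as recorded May 13, 2022, the work-commencement date.
B is an owners-association assessment lien and takes priority over every other lien.
Among the remaining liens, by effective date: F (May 13, 2022), A (Aug 10, 2022), G (Mar 25, 2023), E (Apr 12, 2023), C (Sep 30, 2023), D (Dec 2, 2023).
The subordination applies — E was senior to D — so E and D swap.

B, F, A, G, D, C, E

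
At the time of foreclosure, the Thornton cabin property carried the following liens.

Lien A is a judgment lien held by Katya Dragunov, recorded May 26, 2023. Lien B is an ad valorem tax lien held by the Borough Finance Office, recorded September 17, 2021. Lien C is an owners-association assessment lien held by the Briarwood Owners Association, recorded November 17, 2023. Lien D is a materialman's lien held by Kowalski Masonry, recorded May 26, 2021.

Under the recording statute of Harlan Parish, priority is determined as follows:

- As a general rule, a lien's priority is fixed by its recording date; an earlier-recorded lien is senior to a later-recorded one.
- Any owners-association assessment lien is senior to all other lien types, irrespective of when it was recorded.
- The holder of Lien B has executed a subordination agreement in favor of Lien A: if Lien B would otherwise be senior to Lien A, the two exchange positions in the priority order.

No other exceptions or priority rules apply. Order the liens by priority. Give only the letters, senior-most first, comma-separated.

C, D, A, B

C is an owners-association assessment lien and takes priority over every other lien.
Remaining liens by effective date: D (May 26, 2021), B (September 17, 2021), A (May 26, 2023).
The subordination applies — B was senior to A — so B and A swap.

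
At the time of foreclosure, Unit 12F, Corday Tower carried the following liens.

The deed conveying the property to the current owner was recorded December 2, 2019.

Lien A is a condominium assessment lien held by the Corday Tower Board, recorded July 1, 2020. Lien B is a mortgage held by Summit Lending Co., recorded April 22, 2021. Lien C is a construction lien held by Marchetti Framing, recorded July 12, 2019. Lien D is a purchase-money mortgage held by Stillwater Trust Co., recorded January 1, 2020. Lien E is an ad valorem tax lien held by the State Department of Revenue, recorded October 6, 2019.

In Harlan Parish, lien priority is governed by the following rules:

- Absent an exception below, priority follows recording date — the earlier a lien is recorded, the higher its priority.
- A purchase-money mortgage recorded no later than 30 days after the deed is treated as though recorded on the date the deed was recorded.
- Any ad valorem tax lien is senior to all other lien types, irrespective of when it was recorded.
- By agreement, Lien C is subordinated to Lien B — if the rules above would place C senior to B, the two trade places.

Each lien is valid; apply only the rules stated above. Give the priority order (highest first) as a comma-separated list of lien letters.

E, B, D, A, C

Effective dates: D's effective date is the deed date, December 2, 2019.
E is an ad valorem tax lien, so it outranks all other liens regardless of date.
The other liens, earliest effective date first: C (July 12, 2019), D (December 2, 2019), A (July 1, 2020), B (April 22, 2021).
Because C would otherwise rank above B, the subordination swaps them.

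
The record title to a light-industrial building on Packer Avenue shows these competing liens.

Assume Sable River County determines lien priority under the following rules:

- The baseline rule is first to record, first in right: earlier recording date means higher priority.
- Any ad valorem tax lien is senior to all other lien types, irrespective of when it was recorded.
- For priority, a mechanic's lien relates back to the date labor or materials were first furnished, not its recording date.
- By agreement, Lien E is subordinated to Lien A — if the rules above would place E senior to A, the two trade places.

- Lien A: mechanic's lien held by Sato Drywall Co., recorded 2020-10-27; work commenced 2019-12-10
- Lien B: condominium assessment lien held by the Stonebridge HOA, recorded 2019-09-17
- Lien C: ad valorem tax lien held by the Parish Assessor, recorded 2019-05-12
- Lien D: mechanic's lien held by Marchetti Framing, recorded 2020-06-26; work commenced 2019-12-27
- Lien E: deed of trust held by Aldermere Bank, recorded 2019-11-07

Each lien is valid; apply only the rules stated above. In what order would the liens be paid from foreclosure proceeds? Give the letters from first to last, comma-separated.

C, B, A, E, D

Effective dates: A relates back to 2019-12-10 (work commenced); D is treated as recorded 2019-12-27, the work-commencement date.
C is an ad valorem tax lien, so it outranks all other liens regardless of date.
Among the remaining liens, by effective date: B (2019-09-17), E (2019-11-07), A (2019-12-10), D (2019-12-27).
E would otherwise be senior to A, so under the subordination agreement E and A exchange positions.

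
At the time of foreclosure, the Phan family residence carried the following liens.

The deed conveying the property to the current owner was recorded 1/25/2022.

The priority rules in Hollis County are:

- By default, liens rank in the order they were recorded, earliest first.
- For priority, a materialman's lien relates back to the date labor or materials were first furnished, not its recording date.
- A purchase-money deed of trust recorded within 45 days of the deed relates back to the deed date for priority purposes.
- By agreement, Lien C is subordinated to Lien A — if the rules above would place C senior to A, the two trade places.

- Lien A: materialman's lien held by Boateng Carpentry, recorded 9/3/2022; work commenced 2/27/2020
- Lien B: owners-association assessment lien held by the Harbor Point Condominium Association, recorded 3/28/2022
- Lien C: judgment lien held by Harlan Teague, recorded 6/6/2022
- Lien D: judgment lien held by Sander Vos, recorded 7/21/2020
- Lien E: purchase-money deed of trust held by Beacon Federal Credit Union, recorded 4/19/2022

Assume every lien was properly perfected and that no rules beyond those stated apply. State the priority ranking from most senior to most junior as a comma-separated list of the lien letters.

Effective dates: A relates back to 2/27/2020 (work commenced); E was recorded 84 days after the deed — beyond 45 days — so no relation-back applies.
By effective date, earliest first: A (2/27/2020), D (7/21/2020), B (3/28/2022), E (4/19/2022), C (6/6/2022).
C already ranks below A; the subordination has no effect.

A, D, B, E, C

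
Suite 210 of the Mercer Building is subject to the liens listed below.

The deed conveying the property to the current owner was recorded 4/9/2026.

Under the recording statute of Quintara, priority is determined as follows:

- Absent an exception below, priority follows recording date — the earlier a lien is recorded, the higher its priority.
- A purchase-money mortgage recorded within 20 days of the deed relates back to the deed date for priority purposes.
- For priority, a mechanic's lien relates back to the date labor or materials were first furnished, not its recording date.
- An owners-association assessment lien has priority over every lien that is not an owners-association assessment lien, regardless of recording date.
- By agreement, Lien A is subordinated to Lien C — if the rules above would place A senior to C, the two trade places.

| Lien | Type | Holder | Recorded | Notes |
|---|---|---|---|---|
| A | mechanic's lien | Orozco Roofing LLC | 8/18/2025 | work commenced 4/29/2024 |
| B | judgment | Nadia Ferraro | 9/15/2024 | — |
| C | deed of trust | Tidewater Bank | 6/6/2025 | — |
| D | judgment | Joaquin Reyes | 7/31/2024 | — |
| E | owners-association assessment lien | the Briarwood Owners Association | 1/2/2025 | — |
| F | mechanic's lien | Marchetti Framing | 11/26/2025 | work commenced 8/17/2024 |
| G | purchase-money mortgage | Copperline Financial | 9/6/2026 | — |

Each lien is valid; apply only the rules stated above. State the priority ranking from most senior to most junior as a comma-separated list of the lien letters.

E, C, D, F, B, A, G

Adjusting effective dates: A's effective date is 4/29/2024, when work began; F's effective date is 8/17/2024, when work began; G missed the 20-day window (150 days after the deed), so its recording date stands.
E is an owners-association assessment lien, so it outranks all other liens regardless of date.
The other liens, earliest effective date first: A (4/29/2024), D (7/31/2024), F (8/17/2024), B (9/15/2024), C (6/6/2025), G (9/6/2026).
Because A would otherwise rank above C, the subordination swaps them.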